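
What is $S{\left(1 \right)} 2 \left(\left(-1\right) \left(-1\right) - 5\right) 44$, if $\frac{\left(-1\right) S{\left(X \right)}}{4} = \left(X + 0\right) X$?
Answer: $1408$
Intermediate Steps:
$S{\left(X \right)} = - 4 X^{2}$ ($S{\left(X \right)} = - 4 \left(X + 0\right) X = - 4 X X = - 4 X^{2}$)
$S{\left(1 \right)} 2 \left(\left(-1\right) \left(-1\right) - 5\right) 44 = - 4 \cdot 1^{2} \cdot 2 \left(\left(-1\right) \left(-1\right) - 5\right) 44 = \left(-4\right) 1 \cdot 2 \left(1 - 5\right) 44 = \left(-4\right) 2 \left(-4\right) 44 = \left(-8\right) \left(-4\right) 44 = 32 \cdot 44 = 1408$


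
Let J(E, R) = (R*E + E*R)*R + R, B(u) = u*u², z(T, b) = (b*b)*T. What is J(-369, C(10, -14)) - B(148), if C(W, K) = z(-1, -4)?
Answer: -3430736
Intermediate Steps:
z(T, b) = T*b² (z(T, b) = b²*T = T*b²)
C(W, K) = -16 (C(W, K) = -1*(-4)² = -1*16 = -16)
B(u) = u³
J(E, R) = R + 2*E*R² (J(E, R) = (E*R + E*R)*R + R = (2*E*R)*R + R = 2*E*R² + R = R + 2*E*R²)
J(-369, C(10, -14)) - B(148) = -16*(1 + 2*(-369)*(-16)) - 1*148³ = -16*(1 + 11808) - 1*3241792 = -16*11809 - 3241792 = -188944 - 3241792 = -3430736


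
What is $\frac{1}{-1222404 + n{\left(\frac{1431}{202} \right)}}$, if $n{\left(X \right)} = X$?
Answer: $- \frac{202}{246924177} \approx -8.1807 \cdot 10^{-7}$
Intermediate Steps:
$\frac{1}{-1222404 + n{\left(\frac{1431}{202} \right)}} = \frac{1}{-1222404 + \frac{1431}{202}} = \frac{1}{- \frac{246924177}{202}} = - \frac{202}{246924177}$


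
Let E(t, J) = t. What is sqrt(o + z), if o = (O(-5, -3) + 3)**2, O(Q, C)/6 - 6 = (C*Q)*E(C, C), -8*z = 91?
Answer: sqrt(853594)/4 ≈ 230.98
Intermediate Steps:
z = -91/8 (z = -1/8*91 = -91/8 ≈ -11.375)
O(Q, C) = 36 + 6*Q*C**2 (O(Q, C) = 36 + 6*((C*Q)*C) = 36 + 6*(Q*C**2) = 36 + 6*Q*C**2)
o = 53361 (o = ((36 + 6*(-5)*(-3)**2) + 3)**2 = ((36 + 6*(-5)*9) + 3)**2 = ((36 - 270) + 3)**2 = (-234 + 3)**2 = (-231)**2 = 53361)
sqrt(o + z) = sqrt(53361 - 91/8) = sqrt(426797/8) = sqrt(853594)/4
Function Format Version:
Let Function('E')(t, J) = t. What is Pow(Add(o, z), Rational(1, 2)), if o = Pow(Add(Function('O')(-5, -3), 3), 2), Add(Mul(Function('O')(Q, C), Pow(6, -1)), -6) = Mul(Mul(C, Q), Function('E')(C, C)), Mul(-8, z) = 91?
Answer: Mul(Rational(1, 4), Pow(853594, Rational(1, 2))) ≈ 230.98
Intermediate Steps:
z = Rational(-91, 8) (z = Mul(Rational(-1, 8), 91) = Rational(-91, 8) ≈ -11.375)
Function('O')(Q, C) = Add(36, Mul(6, Q, Pow(C, 2))) (Function('O')(Q, C) = Add(36, Mul(6, Mul(Mul(C, Q), C))) = Add(36, Mul(6, Mul(Q, Pow(C, 2)))) = Add(36, Mul(6, Q, Pow(C, 2))))
o = 53361 (o = Pow(Add(Add(36, Mul(6, -5, Pow(-3, 2))), 3), 2) = Pow(Add(Add(36, Mul(6, -5, 9)), 3), 2) = Pow(Add(Add(36, -270), 3), 2) = Pow(Add(-234, 3), 2) = Pow(-231, 2) = 53361)
Pow(Add(o, z), Rational(1, 2)) = Pow(Add(53361, Rational(-91, 8)), Rational(1, 2)) = Pow(Rational(426797, 8), Rational(1, 2)) = Mul(Rational(1, 4), Pow(853594, Rational(1, 2)))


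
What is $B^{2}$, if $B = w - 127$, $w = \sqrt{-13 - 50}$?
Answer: $16066 - 762 i \sqrt{7} \approx 16066.0 - 2016.1 i$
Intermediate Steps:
$w = 3 i \sqrt{7}$ ($w = \sqrt{-63} = 3 i \sqrt{7} \approx 7.9373 i$)
$B = -127 + 3 i \sqrt{7}$ ($B = 3 i \sqrt{7} - 127 = -127 + 3 i \sqrt{7} \approx -127.0 + 7.9373 i$)
$B^{2} = \left(-127 + 3 i \sqrt{7}\right)^{2}$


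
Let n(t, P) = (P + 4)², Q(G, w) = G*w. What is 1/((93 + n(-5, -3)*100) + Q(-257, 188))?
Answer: -1/48123 ≈ -2.0780e-5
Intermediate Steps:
n(t, P) = (4 + P)²
1/((93 + n(-5, -3)*100) + Q(-257, 188)) = 1/((93 + (4 - 3)²*100) - 257*188) = 1/((93 + 1²*100) - 48316) = 1/((93 + 1*100) - 48316) = 1/((93 + 100) - 48316) = 1/(193 - 48316) = 1/(-48123) = -1/48123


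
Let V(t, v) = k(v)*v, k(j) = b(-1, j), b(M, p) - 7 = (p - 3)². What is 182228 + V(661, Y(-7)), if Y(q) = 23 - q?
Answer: 204308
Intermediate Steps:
b(M, p) = 7 + (-3 + p)² (b(M, p) = 7 + (p - 3)² = 7 + (-3 + p)²)
k(j) = 7 + (-3 + j)²
V(t, v) = v*(7 + (-3 + v)²) (V(t, v) = (7 + (-3 + v)²)*v = v*(7 + (-3 + v)²))
182228 + V(661, Y(-7)) = 182228 + (23 - 1*(-7))*(7 + (-3 + (23 - 1*(-7)))²) = 182228 + (23 + 7)*(7 + (-3 + (23 + 7))²) = 182228 + 30*(7 + (-3 + 30)²) = 182228 + 30*(7 + 27²) = 182228 + 30*(7 + 729) = 182228 + 30*736 = 182228 + 22080 = 204308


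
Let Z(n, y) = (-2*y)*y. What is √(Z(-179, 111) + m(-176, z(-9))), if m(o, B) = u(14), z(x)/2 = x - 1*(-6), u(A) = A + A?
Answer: I*√24614 ≈ 156.89*I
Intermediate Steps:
u(A) = 2*A
Z(n, y) = -2*y²
z(x) = 12 + 2*x (z(x) = 2*(x - 1*(-6)) = 2*(x + 6) = 2*(6 + x) = 12 + 2*x)
m(o, B) = 28 (m(o, B) = 2*14 = 28)
√(Z(-179, 111) + m(-176, z(-9))) = √(-2*111² + 28) = √(-2*12321 + 28) = √(-24642 + 28) = √(-24614) = I*√24614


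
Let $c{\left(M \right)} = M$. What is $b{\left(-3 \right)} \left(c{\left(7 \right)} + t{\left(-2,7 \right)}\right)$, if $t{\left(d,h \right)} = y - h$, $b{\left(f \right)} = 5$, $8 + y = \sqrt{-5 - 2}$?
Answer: $-40 + 5 i \sqrt{7} \approx -40.0 + 13.229 i$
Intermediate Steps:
$y = -8 + i \sqrt{7}$ ($y = -8 + \sqrt{-5 - 2} = -8 + \sqrt{-7} = -8 + i \sqrt{7} \approx -8.0 + 2.6458 i$)
$t{\left(d,h \right)} = -8 - h + i \sqrt{7}$ ($t{\left(d,h \right)} = \left(-8 + i \sqrt{7}\right) - h = -8 - h + i \sqrt{7}$)
$b{\left(-3 \right)} \left(c{\left(7 \right)} + t{\left(-2,7 \right)}\right) = 5 \left(7 - \left(15 - i \sqrt{7}\right)\right) = 5 \left(-8 + i \sqrt{7}\right) = -40 + 5 i \sqrt{7}$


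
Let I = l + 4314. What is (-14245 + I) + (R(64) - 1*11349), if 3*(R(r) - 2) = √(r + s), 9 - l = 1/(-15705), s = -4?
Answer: -334029644/15705 + 2*√15/3 ≈ -21266.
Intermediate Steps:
l = 141346/15705 (l = 9 - 1/(-15705) = 9 - 1*(-1/15705) = 9 + 1/15705 = 141346/15705 ≈ 9.0001)
R(r) = 2 + √(-4 + r)/3 (R(r) = 2 + √(r - 4)/3 = 2 + √(-4 + r)/3)
I = 67892716/15705 (I = 141346/15705 + 4314 = 67892716/15705 ≈ 4323.0)
(-14245 + I) + (R(64) - 1*11349) = (-14245 + 67892716/15705) + ((2 + √(-4 + 64)/3) - 1*11349) = -155825009/15705 + ((2 + √60/3) - 11349) = -155825009/15705 + ((2 + (2*√15)/3) - 11349) = -155825009/15705 + ((2 + 2*√15/3) - 11349) = -155825009/15705 + (-11347 + 2*√15/3) = -334029644/15705 + 2*√15/3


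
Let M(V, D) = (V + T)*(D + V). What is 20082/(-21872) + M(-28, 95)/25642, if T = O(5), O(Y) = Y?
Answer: -137161849/140210456 ≈ -0.97826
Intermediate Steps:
T = 5
M(V, D) = (5 + V)*(D + V) (M(V, D) = (V + 5)*(D + V) = (5 + V)*(D + V))
20082/(-21872) + M(-28, 95)/25642 = 20082/(-21872) + ((-28)² + 5*95 + 5*(-28) + 95*(-28))/25642 = 20082*(-1/21872) + (784 + 475 - 140 - 2660)*(1/25642) = -10041/10936 - 1541*1/25642 = -10041/10936 - 1541/25642 = -137161849/140210456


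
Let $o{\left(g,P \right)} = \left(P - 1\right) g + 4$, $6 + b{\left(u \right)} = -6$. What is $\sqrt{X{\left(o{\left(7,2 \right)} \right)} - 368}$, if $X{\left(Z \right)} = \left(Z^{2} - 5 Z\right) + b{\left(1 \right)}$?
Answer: $i \sqrt{314} \approx 17.72 i$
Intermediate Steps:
$b{\left(u \right)} = -12$ ($b{\left(u \right)} = -6 - 6 = -12$)
$o{\left(g,P \right)} = 4 + g \left(-1 + P\right)$ ($o{\left(g,P \right)} = \left(-1 + P\right) g + 4 = g \left(-1 + P\right) + 4 = 4 + g \left(-1 + P\right)$)
$X{\left(Z \right)} = -12 + Z^{2} - 5 Z$ ($X{\left(Z \right)} = \left(Z^{2} - 5 Z\right) - 12 = -12 + Z^{2} - 5 Z$)
$\sqrt{X{\left(o{\left(7,2 \right)} \right)} - 368} = \sqrt{\left(-12 + \left(4 - 7 + 2 \cdot 7\right)^{2} - 5 \left(4 - 7 + 2 \cdot 7\right)\right) - 368} = \sqrt{\left(-12 + \left(4 - 7 + 14\right)^{2} - 5 \left(4 - 7 + 14\right)\right) - 368} = \sqrt{\left(-12 + 11^{2} - 55\right) - 368} = \sqrt{\left(-12 + 121 - 55\right) - 368} = \sqrt{54 - 368} = \sqrt{-314} = i \sqrt{314}$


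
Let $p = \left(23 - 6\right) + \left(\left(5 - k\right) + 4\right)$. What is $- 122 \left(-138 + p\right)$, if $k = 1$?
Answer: $13786$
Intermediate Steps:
$p = 25$ ($p = \left(23 - 6\right) + \left(\left(5 - 1\right) + 4\right) = 17 + \left(\left(5 - 1\right) + 4\right) = 17 + \left(4 + 4\right) = 17 + 8 = 25$)
$- 122 \left(-138 + p\right) = - 122 \left(-138 + 25\right) = \left(-122\right) \left(-113\right) = 13786$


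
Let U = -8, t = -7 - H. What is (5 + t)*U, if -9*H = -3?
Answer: 56/3 ≈ 18.667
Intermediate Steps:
H = 1/3 (H = -1/9*(-3) = 1/3 ≈ 0.33333)
t = -22/3 (t = -7 - 1*1/3 = -7 - 1/3 = -22/3 ≈ -7.3333)
(5 + t)*U = (5 - 22/3)*(-8) = -7/3*(-8) = 56/3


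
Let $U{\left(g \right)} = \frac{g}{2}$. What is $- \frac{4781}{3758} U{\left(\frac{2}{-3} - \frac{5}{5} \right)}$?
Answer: $\frac{23905}{22548} \approx 1.0602$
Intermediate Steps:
$U{\left(g \right)} = \frac{g}{2}$ ($U{\left(g \right)} = g \frac{1}{2} = \frac{g}{2}$)
$- \frac{4781}{3758} U{\left(\frac{2}{-3} - \frac{5}{5} \right)} = - \frac{4781}{3758} \frac{\frac{2}{-3} - \frac{5}{5}}{2} = \left(-4781\right) \frac{1}{3758} \frac{2 \left(- \frac{1}{3}\right) - 1}{2} = - \frac{4781 \frac{- \frac{2}{3} - 1}{2}}{3758} = - \frac{4781 \cdot \frac{1}{2} \left(- \frac{5}{3}\right)}{3758} = \left(- \frac{4781}{3758}\right) \left(- \frac{5}{6}\right) = \frac{23905}{22548}$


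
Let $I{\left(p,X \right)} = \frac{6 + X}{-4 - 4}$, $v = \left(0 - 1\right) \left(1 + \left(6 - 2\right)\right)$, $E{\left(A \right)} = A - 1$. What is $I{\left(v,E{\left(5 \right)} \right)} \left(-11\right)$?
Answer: $\frac{55}{4} \approx 13.75$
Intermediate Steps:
$E{\left(A \right)} = -1 + A$ ($E{\left(A \right)} = A - 1 = -1 + A$)
$v = -5$ ($v = - (1 + 4) = \left(-1\right) 5 = -5$)
$I{\left(p,X \right)} = - \frac{3}{4} - \frac{X}{8}$ ($I{\left(p,X \right)} = \frac{6 + X}{-8} = \left(6 + X\right) \left(- \frac{1}{8}\right) = - \frac{3}{4} - \frac{X}{8}$)
$I{\left(v,E{\left(5 \right)} \right)} \left(-11\right) = \left(- \frac{3}{4} - \frac{-1 + 5}{8}\right) \left(-11\right) = \left(- \frac{3}{4} - \frac{1}{2}\right) \left(-11\right) = \left(- \frac{5}{4}\right) \left(-11\right) = \frac{55}{4}$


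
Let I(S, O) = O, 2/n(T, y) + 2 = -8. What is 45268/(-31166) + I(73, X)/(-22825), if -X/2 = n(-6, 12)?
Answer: -2583136416/1778409875 ≈ -1.4525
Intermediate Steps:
n(T, y) = -1/5 (n(T, y) = 2/(-2 - 8) = 2/(-10) = 2*(-1/10) = -1/5)
X = 2/5 (X = -2*(-1/5) = 2/5 ≈ 0.40000)
45268/(-31166) + I(73, X)/(-22825) = 45268/(-31166) + (2/5)/(-22825) = 45268*(-1/31166) + (2/5)*(-1/22825) = -22634/15583 - 2/114125 = -2583136416/1778409875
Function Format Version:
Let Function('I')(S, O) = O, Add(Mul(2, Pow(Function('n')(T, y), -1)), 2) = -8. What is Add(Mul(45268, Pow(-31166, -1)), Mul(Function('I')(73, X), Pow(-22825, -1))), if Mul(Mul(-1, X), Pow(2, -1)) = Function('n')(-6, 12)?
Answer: Rational(-2583136416, 1778409875) ≈ -1.4525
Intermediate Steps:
Function('n')(T, y) = Rational(-1, 5) (Function('n')(T, y) = Mul(2, Pow(Add(-2, -8), -1)) = Mul(2, Pow(-10, -1)) = Mul(2, Rational(-1, 10)) = Rational(-1, 5))
X = Rational(2, 5) (X = Mul(-2, Rational(-1, 5)) = Rational(2, 5) ≈ 0.40000)
Add(Mul(45268, Pow(-31166, -1)), Mul(Function('I')(73, X), Pow(-22825, -1))) = Add(Mul(45268, Pow(-31166, -1)), Mul(Rational(2, 5), Pow(-22825, -1))) = Add(Mul(45268, Rational(-1, 31166)), Mul(Rational(2, 5), Rational(-1, 22825))) = Add(Rational(-22634, 15583), Rational(-2, 114125)) = Rational(-2583136416, 1778409875)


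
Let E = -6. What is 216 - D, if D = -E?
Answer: 210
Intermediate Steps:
D = 6 (D = -1*(-6) = 6)
216 - D = 216 - 1*6 = 216 - 6 = 210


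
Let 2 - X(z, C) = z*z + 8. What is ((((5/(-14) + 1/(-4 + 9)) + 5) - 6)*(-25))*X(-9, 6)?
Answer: -35235/14 ≈ -2516.8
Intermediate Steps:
X(z, C) = -6 - z² (X(z, C) = 2 - (z*z + 8) = 2 - (z² + 8) = 2 - (8 + z²) = 2 + (-8 - z²) = -6 - z²)
((((5/(-14) + 1/(-4 + 9)) + 5) - 6)*(-25))*X(-9, 6) = ((((5/(-14) + 1/(-4 + 9)) + 5) - 6)*(-25))*(-6 - 1*(-9)²) = ((((5*(-1/14) + 1/5) + 5) - 6)*(-25))*(-6 - 1*81) = ((((-5/14 + 1*(⅕)) + 5) - 6)*(-25))*(-6 - 81) = ((((-5/14 + ⅕) + 5) - 6)*(-25))*(-87) = (((-11/70 + 5) - 6)*(-25))*(-87) = ((339/70 - 6)*(-25))*(-87) = -81/70*(-25)*(-87) = (405/14)*(-87) = -35235/14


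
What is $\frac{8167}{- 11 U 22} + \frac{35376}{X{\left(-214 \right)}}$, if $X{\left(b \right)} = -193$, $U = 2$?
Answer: $- \frac{18698215}{93412} \approx -200.17$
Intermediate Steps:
$\frac{8167}{- 11 U 22} + \frac{35376}{X{\left(-214 \right)}} = \frac{8167}{\left(-11\right) 2 \cdot 22} + \frac{35376}{-193} = \frac{8167}{\left(-22\right) 22} + 35376 \left(- \frac{1}{193}\right) = \frac{8167}{-484} - \frac{35376}{193} = 8167 \left(- \frac{1}{484}\right) - \frac{35376}{193} = - \frac{8167}{484} - \frac{35376}{193} = - \frac{18698215}{93412}$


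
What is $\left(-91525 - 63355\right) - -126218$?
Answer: $-28662$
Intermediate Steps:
$\left(-91525 - 63355\right) - -126218 = \left(-91525 - 63355\right) + 126218 = -154880 + 126218 = -28662$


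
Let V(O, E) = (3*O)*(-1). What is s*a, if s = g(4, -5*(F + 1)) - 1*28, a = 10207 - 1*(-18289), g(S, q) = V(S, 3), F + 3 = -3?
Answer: -1139840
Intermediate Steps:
F = -6 (F = -3 - 3 = -6)
V(O, E) = -3*O
g(S, q) = -3*S
a = 28496 (a = 10207 + 18289 = 28496)
s = -40 (s = -3*4 - 1*28 = -12 - 28 = -40)
s*a = -40*28496 = -1139840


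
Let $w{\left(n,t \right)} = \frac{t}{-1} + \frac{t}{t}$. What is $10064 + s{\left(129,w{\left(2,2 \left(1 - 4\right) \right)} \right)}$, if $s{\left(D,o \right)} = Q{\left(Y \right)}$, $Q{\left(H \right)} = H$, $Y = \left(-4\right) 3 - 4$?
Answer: $10048$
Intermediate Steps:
$Y = -16$ ($Y = -12 - 4 = -16$)
$w{\left(n,t \right)} = 1 - t$ ($w{\left(n,t \right)} = t \left(-1\right) + 1 = - t + 1 = 1 - t$)
$s{\left(D,o \right)} = -16$
$10064 + s{\left(129,w{\left(2,2 \left(1 - 4\right) \right)} \right)} = 10064 - 16 = 10048$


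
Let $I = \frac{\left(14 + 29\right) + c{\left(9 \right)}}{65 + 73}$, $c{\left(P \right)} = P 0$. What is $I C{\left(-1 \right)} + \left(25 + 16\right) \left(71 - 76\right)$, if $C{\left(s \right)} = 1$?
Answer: $- \frac{28247}{138} \approx -204.69$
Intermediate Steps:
$c{\left(P \right)} = 0$
$I = \frac{43}{138}$ ($I = \frac{\left(14 + 29\right) + 0}{65 + 73} = \frac{43 + 0}{138} = 43 \cdot \frac{1}{138} = \frac{43}{138} \approx 0.31159$)
$I C{\left(-1 \right)} + \left(25 + 16\right) \left(71 - 76\right) = \frac{43}{138} \cdot 1 + \left(25 + 16\right) \left(71 - 76\right) = \frac{43}{138} + 41 \left(-5\right) = \frac{43}{138} - 205 = - \frac{28247}{138}$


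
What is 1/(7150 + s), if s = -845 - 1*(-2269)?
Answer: 1/8574 ≈ 0.00011663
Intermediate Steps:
s = 1424 (s = -845 + 2269 = 1424)
1/(7150 + s) = 1/(7150 + 1424) = 1/8574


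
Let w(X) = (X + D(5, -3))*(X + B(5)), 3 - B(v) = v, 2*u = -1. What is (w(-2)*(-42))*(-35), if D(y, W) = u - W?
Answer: -2940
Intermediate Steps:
u = -½ (u = (½)*(-1) = -½ ≈ -0.50000)
B(v) = 3 - v
D(y, W) = -½ - W
w(X) = (-2 + X)*(5/2 + X) (w(X) = (X + (-½ - 1*(-3)))*(X + (3 - 1*5)) = (X + (-½ + 3))*(X + (3 - 5)) = (X + 5/2)*(X - 2) = (5/2 + X)*(-2 + X) = (-2 + X)*(5/2 + X))
(w(-2)*(-42))*(-35) = ((-5 + (-2)² + (½)*(-2))*(-42))*(-35) = ((-5 + 4 - 1)*(-42))*(-35) = -2*(-42)*(-35) = 84*(-35) = -2940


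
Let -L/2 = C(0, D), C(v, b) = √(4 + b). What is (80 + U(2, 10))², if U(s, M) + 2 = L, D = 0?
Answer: 5476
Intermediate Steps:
L = -4 (L = -2*√(4 + 0) = -2*√4 = -2*2 = -4)
U(s, M) = -6 (U(s, M) = -2 - 4 = -6)
(80 + U(2, 10))² = (80 - 6)² = 74² = 5476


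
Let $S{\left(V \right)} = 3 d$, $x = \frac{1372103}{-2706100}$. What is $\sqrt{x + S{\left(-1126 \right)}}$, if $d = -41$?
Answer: $\frac{i \sqrt{9044392447583}}{270610} \approx 11.113 i$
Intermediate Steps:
$x = - \frac{1372103}{2706100}$ ($x = 1372103 \left(- \frac{1}{2706100}\right) = - \frac{1372103}{2706100} \approx -0.50704$)
$S{\left(V \right)} = -123$ ($S{\left(V \right)} = 3 \left(-41\right) = -123$)
$\sqrt{x + S{\left(-1126 \right)}} = \sqrt{- \frac{1372103}{2706100} - 123} = \sqrt{- \frac{334222403}{2706100}} = \frac{i \sqrt{9044392447583}}{270610}$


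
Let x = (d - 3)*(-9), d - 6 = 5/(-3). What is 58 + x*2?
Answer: 34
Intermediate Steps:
d = 13/3 (d = 6 + 5/(-3) = 6 + 5*(-⅓) = 6 - 5/3 = 13/3 ≈ 4.3333)
x = -12 (x = (13/3 - 3)*(-9) = (4/3)*(-9) = -12)
58 + x*2 = 58 - 12*2 = 58 - 24 = 34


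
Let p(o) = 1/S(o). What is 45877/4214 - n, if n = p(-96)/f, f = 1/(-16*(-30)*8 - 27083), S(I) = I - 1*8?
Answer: -46587397/219128 ≈ -212.60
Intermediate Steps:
S(I) = -8 + I (S(I) = I - 8 = -8 + I)
f = -1/23243 (f = 1/(480*8 - 27083) = 1/(3840 - 27083) = 1/(-23243) = -1/23243 ≈ -4.3024e-5)
p(o) = 1/(-8 + o)
n = 23243/104 (n = 1/((-8 - 96)*(-1/23243)) = -23243/(-104) = -1/104*(-23243) = 23243/104 ≈ 223.49)
45877/4214 - n = 45877/4214 - 1*23243/104 = 45877*(1/4214) - 23243/104 = 45877/4214 - 23243/104 = -46587397/219128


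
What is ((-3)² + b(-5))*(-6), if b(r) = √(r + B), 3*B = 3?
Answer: -54 - 12*I ≈ -54.0 - 12.0*I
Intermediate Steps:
B = 1 (B = (⅓)*3 = 1)
b(r) = √(1 + r) (b(r) = √(r + 1) = √(1 + r))
((-3)² + b(-5))*(-6) = ((-3)² + √(1 - 5))*(-6) = (9 + √(-4))*(-6) = (9 + 2*I)*(-6) = -54 - 12*I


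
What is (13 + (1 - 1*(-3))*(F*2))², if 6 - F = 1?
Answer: 2809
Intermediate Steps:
F = 5 (F = 6 - 1*1 = 6 - 1 = 5)
(13 + (1 - 1*(-3))*(F*2))² = (13 + (1 - 1*(-3))*(5*2))² = (13 + (1 + 3)*10)² = (13 + 4*10)² = (13 + 40)² = 53² = 2809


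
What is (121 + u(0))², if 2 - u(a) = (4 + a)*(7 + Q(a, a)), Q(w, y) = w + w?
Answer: 9025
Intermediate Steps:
Q(w, y) = 2*w
u(a) = 2 - (4 + a)*(7 + 2*a)
(121 + u(0))² = (121 + (-26 - 15*0 - 2*0²))² = (121 + (-26 + 0 - 2*0))² = (121 + (-26 + 0 + 0))² = (121 - 26)² = 95² = 9025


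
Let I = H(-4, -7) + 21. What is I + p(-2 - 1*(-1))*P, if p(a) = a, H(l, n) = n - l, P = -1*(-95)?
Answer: -77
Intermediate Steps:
P = 95
I = 18 (I = (-7 - 1*(-4)) + 21 = (-7 + 4) + 21 = -3 + 21 = 18)
I + p(-2 - 1*(-1))*P = 18 + (-2 - 1*(-1))*95 = 18 + (-2 + 1)*95 = 18 - 1*95 = 18 - 95 = -77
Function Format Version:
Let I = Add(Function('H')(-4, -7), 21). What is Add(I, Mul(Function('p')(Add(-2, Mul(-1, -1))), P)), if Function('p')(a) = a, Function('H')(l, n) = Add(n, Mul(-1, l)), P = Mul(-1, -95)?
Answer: -77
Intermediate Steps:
P = 95
I = 18 (I = Add(Add(-7, Mul(-1, -4)), 21) = Add(Add(-7, 4), 21) = Add(-3, 21) = 18)
Add(I, Mul(Function('p')(Add(-2, Mul(-1, -1))), P)) = Add(18, Mul(Add(-2, Mul(-1, -1)), 95)) = Add(18, Mul(Add(-2, 1), 95)) = Add(18, Mul(-1, 95)) = Add(18, -95) = -77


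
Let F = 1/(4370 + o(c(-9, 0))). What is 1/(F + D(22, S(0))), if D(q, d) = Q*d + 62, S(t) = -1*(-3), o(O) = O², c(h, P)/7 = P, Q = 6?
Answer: 4370/349601 ≈ 0.012500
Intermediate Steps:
c(h, P) = 7*P
S(t) = 3
D(q, d) = 62 + 6*d (D(q, d) = 6*d + 62 = 62 + 6*d)
F = 1/4370 (F = 1/(4370 + (7*0)²) = 1/(4370 + 0²) = 1/(4370 + 0) = 1/4370 ≈ 0.00022883)
1/(F + D(22, S(0))) = 1/(1/4370 + (62 + 6*3)) = 1/(1/4370 + (62 + 18)) = 1/(1/4370 + 80) = 1/(349601/4370) = 4370/349601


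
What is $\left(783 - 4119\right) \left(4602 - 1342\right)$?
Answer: $-10875360$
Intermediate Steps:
$\left(783 - 4119\right) \left(4602 - 1342\right) = \left(-3336\right) 3260 = -10875360$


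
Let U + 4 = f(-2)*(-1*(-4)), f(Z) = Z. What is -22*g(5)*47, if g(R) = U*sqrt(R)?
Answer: 12408*sqrt(5) ≈ 27745.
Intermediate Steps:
U = -12 (U = -4 - (-2)*(-4) = -4 - 2*4 = -4 - 8 = -12)
g(R) = -12*sqrt(R)
-22*g(5)*47 = -(-264)*sqrt(5)*47 = (264*sqrt(5))*47 = 12408*sqrt(5)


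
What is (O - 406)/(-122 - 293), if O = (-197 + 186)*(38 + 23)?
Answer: 1077/415 ≈ 2.5952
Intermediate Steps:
O = -671 (O = -11*61 = -671)
(O - 406)/(-122 - 293) = (-671 - 406)/(-122 - 293) = -1077/(-415) = -1077*(-1/415) = 1077/415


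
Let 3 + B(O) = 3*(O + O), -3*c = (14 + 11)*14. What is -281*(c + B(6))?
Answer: 70531/3 ≈ 23510.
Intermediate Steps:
c = -350/3 (c = -(14 + 11)*14/3 = -25*14/3 = -⅓*350 = -350/3 ≈ -116.67)
B(O) = -3 + 6*O (B(O) = -3 + 3*(O + O) = -3 + 3*(2*O) = -3 + 6*O)
-281*(c + B(6)) = -281*(-350/3 + (-3 + 6*6)) = -281*(-350/3 + (-3 + 36)) = -281*(-350/3 + 33) = -281*(-251/3) = 70531/3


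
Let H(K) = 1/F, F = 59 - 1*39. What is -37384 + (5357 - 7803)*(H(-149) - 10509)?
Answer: 256675077/10 ≈ 2.5668e+7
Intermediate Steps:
F = 20 (F = 59 - 39 = 20)
H(K) = 1/20
-37384 + (5357 - 7803)*(H(-149) - 10509) = -37384 + (5357 - 7803)*(1/20 - 10509) = -37384 - 2446*(-210179/20) = -37384 + 257048917/10 = 256675077/10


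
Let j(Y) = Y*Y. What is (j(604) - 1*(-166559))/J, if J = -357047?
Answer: -531375/357047 ≈ -1.4882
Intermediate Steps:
j(Y) = Y²
(j(604) - 1*(-166559))/J = (604² - 1*(-166559))/(-357047) = (364816 + 166559)*(-1/357047) = 531375*(-1/357047) = -531375/357047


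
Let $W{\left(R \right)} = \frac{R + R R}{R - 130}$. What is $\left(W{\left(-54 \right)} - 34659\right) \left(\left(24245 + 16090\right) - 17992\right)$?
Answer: $- \frac{71275488237}{92} \approx -7.7473 \cdot 10^{8}$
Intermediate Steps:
$W{\left(R \right)} = \frac{R + R^{2}}{-130 + R}$
$\left(W{\left(-54 \right)} - 34659\right) \left(\left(24245 + 16090\right) - 17992\right) = \left(- \frac{54 \left(1 - 54\right)}{-130 - 54} - 34659\right) \left(\left(24245 + 16090\right) - 17992\right) = \left(\left(-54\right) \frac{1}{-184} \left(-53\right) - 34659\right) \left(40335 - 17992\right) = \left(\left(-54\right) \left(- \frac{1}{184}\right) \left(-53\right) - 34659\right) 22343 = \left(- \frac{1431}{92} - 34659\right) 22343 = \left(- \frac{3190059}{92}\right) 22343 = - \frac{71275488237}{92}$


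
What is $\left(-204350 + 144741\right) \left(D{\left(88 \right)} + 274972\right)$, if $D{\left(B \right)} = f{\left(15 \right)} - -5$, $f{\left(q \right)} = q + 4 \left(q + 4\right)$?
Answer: $-16396528412$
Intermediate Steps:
$f{\left(q \right)} = 16 + 5 q$ ($f{\left(q \right)} = q + 4 \left(4 + q\right) = q + \left(16 + 4 q\right) = 16 + 5 q$)
$D{\left(B \right)} = 96$ ($D{\left(B \right)} = \left(16 + 5 \cdot 15\right) - -5 = \left(16 + 75\right) + 5 = 91 + 5 = 96$)
$\left(-204350 + 144741\right) \left(D{\left(88 \right)} + 274972\right) = \left(-204350 + 144741\right) \left(96 + 274972\right) = \left(-59609\right) 275068 = -16396528412$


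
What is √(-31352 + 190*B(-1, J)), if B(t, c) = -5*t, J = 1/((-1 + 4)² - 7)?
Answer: 3*I*√3378 ≈ 174.36*I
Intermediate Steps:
J = ½ (J = 1/(3² - 7) = 1/(9 - 7) = 1/2 = ½ ≈ 0.50000)
√(-31352 + 190*B(-1, J)) = √(-31352 + 190*(-5*(-1))) = √(-31352 + 190*5) = √(-31352 + 950) = √(-30402) = 3*I*√3378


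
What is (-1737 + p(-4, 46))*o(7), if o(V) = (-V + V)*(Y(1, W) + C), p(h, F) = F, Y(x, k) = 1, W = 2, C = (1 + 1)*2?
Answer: 0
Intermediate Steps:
C = 4 (C = 2*2 = 4)
o(V) = 0 (o(V) = (-V + V)*(1 + 4) = 0*5 = 0)
(-1737 + p(-4, 46))*o(7) = (-1737 + 46)*0 = -1691*0 = 0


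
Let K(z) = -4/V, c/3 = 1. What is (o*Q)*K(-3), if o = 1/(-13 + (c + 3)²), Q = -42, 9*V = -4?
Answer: -378/23 ≈ -16.435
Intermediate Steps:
V = -4/9 (V = (⅑)*(-4) = -4/9 ≈ -0.44444)
c = 3 (c = 3*1 = 3)
K(z) = 9 (K(z) = -4/(-4/9) = -4*(-9/4) = 9)
o = 1/23 (o = 1/(-13 + (3 + 3)²) = 1/(-13 + 6²) = 1/(-13 + 36) = 1/23 ≈ 0.043478)
(o*Q)*K(-3) = ((1/23)*(-42))*9 = -42/23*9 = -378/23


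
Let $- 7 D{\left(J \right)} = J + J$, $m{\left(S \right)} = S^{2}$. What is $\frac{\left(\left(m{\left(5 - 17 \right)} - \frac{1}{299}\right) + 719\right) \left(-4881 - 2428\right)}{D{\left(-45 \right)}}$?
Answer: $- \frac{2200315978}{4485} \approx -4.9059 \cdot 10^{5}$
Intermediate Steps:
$D{\left(J \right)} = - \frac{2 J}{7}$ ($D{\left(J \right)} = - \frac{J + J}{7} = - \frac{2 J}{7}$)
$\frac{\left(\left(m{\left(5 - 17 \right)} - \frac{1}{299}\right) + 719\right) \left(-4881 - 2428\right)}{D{\left(-45 \right)}} = \frac{\left(\left(\left(5 - 17\right)^{2} - \frac{1}{299}\right) + 719\right) \left(-4881 - 2428\right)}{\left(- \frac{2}{7}\right) \left(-45\right)} = \frac{\left(\left(\left(-12\right)^{2} - \frac{1}{299}\right) + 719\right) \left(-7309\right)}{\frac{90}{7}} = \left(\left(144 - \frac{1}{299}\right) + 719\right) \left(-7309\right) \frac{7}{90} = \left(\frac{43055}{299} + 719\right) \left(-7309\right) \frac{7}{90} = \frac{258036}{299} \left(-7309\right) \frac{7}{90} = \left(- \frac{1885985124}{299}\right) \frac{7}{90} = - \frac{2200315978}{4485}$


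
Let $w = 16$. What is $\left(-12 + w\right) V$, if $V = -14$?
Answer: $-56$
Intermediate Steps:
$\left(-12 + w\right) V = \left(-12 + 16\right) \left(-14\right) = 4 \left(-14\right) = -56$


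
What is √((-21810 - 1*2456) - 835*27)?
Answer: I*√46811 ≈ 216.36*I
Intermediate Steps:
√((-21810 - 1*2456) - 835*27) = √((-21810 - 2456) - 22545) = √(-24266 - 22545) = √(-46811) = I*√46811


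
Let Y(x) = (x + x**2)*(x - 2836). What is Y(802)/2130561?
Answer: -145545356/236729 ≈ -614.82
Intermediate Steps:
Y(x) = (-2836 + x)*(x + x**2) (Y(x) = (x + x**2)*(-2836 + x) = (-2836 + x)*(x + x**2))
Y(802)/2130561 = (802*(-2836 + 802**2 - 2835*802))/2130561 = (802*(-2836 + 643204 - 2273670))*(1/2130561) = (802*(-1633302))*(1/2130561) = -1309908204*1/2130561 = -145545356/236729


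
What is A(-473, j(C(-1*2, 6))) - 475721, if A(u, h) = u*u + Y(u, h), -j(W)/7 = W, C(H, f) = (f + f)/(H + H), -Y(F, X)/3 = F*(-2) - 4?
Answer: -254818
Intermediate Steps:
Y(F, X) = 12 + 6*F (Y(F, X) = -3*(F*(-2) - 4) = -3*(-2*F - 4) = -3*(-4 - 2*F) = 12 + 6*F)
C(H, f) = f/H (C(H, f) = (2*f)/((2*H)) = (2*f)*(1/(2*H)) = f/H)
j(W) = -7*W
A(u, h) = 12 + u² + 6*u (A(u, h) = u*u + (12 + 6*u) = u² + (12 + 6*u) = 12 + u² + 6*u)
A(-473, j(C(-1*2, 6))) - 475721 = (12 + (-473)² + 6*(-473)) - 475721 = (12 + 223729 - 2838) - 475721 = 220903 - 475721 = -254818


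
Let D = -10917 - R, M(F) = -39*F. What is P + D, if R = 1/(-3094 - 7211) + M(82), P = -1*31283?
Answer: -401915609/10305 ≈ -39002.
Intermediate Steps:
P = -31283
R = -32955391/10305 (R = 1/(-3094 - 7211) - 39*82 = 1/(-10305) - 3198 = -1/10305 - 3198 = -32955391/10305 ≈ -3198.0)
D = -79544294/10305 (D = -10917 - 1*(-32955391/10305) = -10917 + 32955391/10305 = -79544294/10305 ≈ -7719.0)
P + D = -31283 - 79544294/10305 = -401915609/10305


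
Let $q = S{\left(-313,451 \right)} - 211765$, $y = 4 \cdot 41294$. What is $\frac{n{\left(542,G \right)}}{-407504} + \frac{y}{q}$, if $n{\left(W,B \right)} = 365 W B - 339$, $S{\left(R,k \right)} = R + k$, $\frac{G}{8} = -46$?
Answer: $\frac{15339512203729}{86238849008} \approx 177.87$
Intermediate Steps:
$G = -368$ ($G = 8 \left(-46\right) = -368$)
$n{\left(W,B \right)} = -339 + 365 B W$ ($n{\left(W,B \right)} = 365 B W - 339 = -339 + 365 B W$)
$y = 165176$
$q = -211627$ ($q = \left(-313 + 451\right) - 211765 = 138 - 211765 = -211627$)
$\frac{n{\left(542,G \right)}}{-407504} + \frac{y}{q} = \frac{-339 + 365 \left(-368\right) 542}{-407504} + \frac{165176}{-211627} = \left(-339 - 72801440\right) \left(- \frac{1}{407504}\right) + 165176 \left(- \frac{1}{211627}\right) = \left(-72801779\right) \left(- \frac{1}{407504}\right) - \frac{165176}{211627} = \frac{72801779}{407504} - \frac{165176}{211627} = \frac{15339512203729}{86238849008}$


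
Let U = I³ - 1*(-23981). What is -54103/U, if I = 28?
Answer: -54103/45933 ≈ -1.1779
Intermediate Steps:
U = 45933 (U = 28³ - 1*(-23981) = 21952 + 23981 = 45933)
-54103/U = -54103/45933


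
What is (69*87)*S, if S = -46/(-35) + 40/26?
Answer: 7791894/455 ≈ 17125.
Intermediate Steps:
S = 1298/455 (S = -46*(-1/35) + 40*(1/26) = 46/35 + 20/13 = 1298/455 ≈ 2.8527)
(69*87)*S = (69*87)*(1298/455) = 6003*(1298/455) = 7791894/455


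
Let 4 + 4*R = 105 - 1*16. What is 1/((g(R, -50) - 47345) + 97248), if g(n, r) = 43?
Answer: 1/49946 ≈ 2.0022e-5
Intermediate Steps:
R = 85/4 (R = -1 + (105 - 1*16)/4 = -1 + (105 - 16)/4 = -1 + (¼)*89 = -1 + 89/4 = 85/4 ≈ 21.250)
1/((g(R, -50) - 47345) + 97248) = 1/((43 - 47345) + 97248) = 1/(-47302 + 97248) = 1/49946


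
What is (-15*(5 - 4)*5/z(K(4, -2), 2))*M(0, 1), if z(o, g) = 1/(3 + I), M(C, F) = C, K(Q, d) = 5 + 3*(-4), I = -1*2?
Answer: 0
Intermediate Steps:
I = -2
K(Q, d) = -7 (K(Q, d) = 5 - 12 = -7)
z(o, g) = 1 (z(o, g) = 1/(3 - 2) = 1/1 = 1)
(-15*(5 - 4)*5/z(K(4, -2), 2))*M(0, 1) = -15*(5 - 4)*5/1*0 = -15*1*5*0 = -75*0 = 0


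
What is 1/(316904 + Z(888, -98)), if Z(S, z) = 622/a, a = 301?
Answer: 301/95388726 ≈ 3.1555e-6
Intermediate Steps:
Z(S, z) = 622/301
1/(316904 + Z(888, -98)) = 1/(316904 + 622/301) = 1/(95388726/301) = 301/95388726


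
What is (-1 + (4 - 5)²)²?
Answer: 0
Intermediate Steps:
(-1 + (4 - 5)²)² = (-1 + (-1)²)² = (-1 + 1)² = 0² = 0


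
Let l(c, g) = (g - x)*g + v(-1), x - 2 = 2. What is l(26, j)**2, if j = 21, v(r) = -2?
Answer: 126025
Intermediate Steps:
x = 4 (x = 2 + 2 = 4)
l(c, g) = -2 + g*(-4 + g) (l(c, g) = (g - 1*4)*g - 2 = (g - 4)*g - 2 = (-4 + g)*g - 2 = g*(-4 + g) - 2 = -2 + g*(-4 + g))
l(26, j)**2 = (-2 + 21**2 - 4*21)**2 = (-2 + 441 - 84)**2 = 355**2 = 126025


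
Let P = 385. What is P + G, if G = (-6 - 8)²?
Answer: 581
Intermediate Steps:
G = 196 (G = (-14)² = 196)
P + G = 385 + 196 = 581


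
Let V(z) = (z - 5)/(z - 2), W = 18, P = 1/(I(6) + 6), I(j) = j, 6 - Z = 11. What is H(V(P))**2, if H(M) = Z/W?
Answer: 25/324 ≈ 0.077160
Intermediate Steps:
Z = -5 (Z = 6 - 1*11 = 6 - 11 = -5)
P = 1/12 (P = 1/(6 + 6) = 1/12 ≈ 0.083333)
V(z) = (-5 + z)/(-2 + z)
H(M) = -5/18
H(V(P))**2 = (-5/18)**2 = 25/324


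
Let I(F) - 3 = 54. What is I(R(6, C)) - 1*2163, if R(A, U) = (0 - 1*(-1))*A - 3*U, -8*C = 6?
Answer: -2106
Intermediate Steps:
C = -¾ (C = -⅛*6 = -¾ ≈ -0.75000)
R(A, U) = A - 3*U (R(A, U) = (0 + 1)*A - 3*U = 1*A - 3*U = A - 3*U)
I(F) = 57 (I(F) = 3 + 54 = 57)
I(R(6, C)) - 1*2163 = 57 - 1*2163 = 57 - 2163 = -2106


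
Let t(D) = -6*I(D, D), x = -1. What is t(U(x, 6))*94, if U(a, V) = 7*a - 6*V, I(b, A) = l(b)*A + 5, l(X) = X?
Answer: -1045656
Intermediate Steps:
I(b, A) = 5 + A*b (I(b, A) = b*A + 5 = A*b + 5 = 5 + A*b)
U(a, V) = -6*V + 7*a
t(D) = -30 - 6*D**2 (t(D) = -6*(5 + D*D) = -6*(5 + D**2) = -30 - 6*D**2)
t(U(x, 6))*94 = (-30 - 6*(-6*6 + 7*(-1))**2)*94 = (-30 - 6*(-36 - 7)**2)*94 = (-30 - 6*(-43)**2)*94 = (-30 - 6*1849)*94 = (-30 - 11094)*94 = -11124*94 = -1045656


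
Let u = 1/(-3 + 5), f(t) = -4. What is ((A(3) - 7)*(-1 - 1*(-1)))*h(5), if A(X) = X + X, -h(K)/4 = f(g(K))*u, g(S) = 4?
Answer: 0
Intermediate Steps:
u = 1/2 ≈ 0.50000
h(K) = 8 (h(K) = -(-16)/2 = -4*(-2) = 8)
A(X) = 2*X
((A(3) - 7)*(-1 - 1*(-1)))*h(5) = ((2*3 - 7)*(-1 - 1*(-1)))*8 = ((6 - 7)*(-1 + 1))*8 = -1*0*8 = 0*8 = 0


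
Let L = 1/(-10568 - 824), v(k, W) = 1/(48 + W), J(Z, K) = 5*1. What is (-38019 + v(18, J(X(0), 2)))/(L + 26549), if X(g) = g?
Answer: -3279278336/2289949853 ≈ -1.4320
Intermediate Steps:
J(Z, K) = 5
L = -1/11392 (L = 1/(-11392) = -1/11392 ≈ -8.7781e-5)
(-38019 + v(18, J(X(0), 2)))/(L + 26549) = (-38019 + 1/(48 + 5))/(-1/11392 + 26549) = (-38019 + 1/53)/(302446207/11392) = (-38019 + 1/53)*(11392/302446207) = -2015006/53*11392/302446207 = -3279278336/2289949853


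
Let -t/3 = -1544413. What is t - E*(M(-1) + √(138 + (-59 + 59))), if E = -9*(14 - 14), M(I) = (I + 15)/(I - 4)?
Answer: 4633239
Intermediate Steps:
t = 4633239 (t = -3*(-1544413) = 4633239)
M(I) = (15 + I)/(-4 + I)
E = 0 (E = -9*0 = 0)
t - E*(M(-1) + √(138 + (-59 + 59))) = 4633239 - 0*((15 - 1)/(-4 - 1) + √(138 + (-59 + 59))) = 4633239 - 0*(14/(-5) + √(138 + 0)) = 4633239 - 0*(-⅕*14 + √138) = 4633239 - 0*(-14/5 + √138) = 4633239 - 1*0 = 4633239 + 0 = 4633239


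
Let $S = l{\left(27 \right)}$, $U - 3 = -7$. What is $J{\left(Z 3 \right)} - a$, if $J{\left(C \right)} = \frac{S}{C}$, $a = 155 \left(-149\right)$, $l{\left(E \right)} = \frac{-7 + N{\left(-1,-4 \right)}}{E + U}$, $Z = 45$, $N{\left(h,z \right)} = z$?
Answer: $\frac{71709964}{3105} \approx 23095.0$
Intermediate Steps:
$U = -4$ ($U = 3 - 7 = -4$)
$l{\left(E \right)} = - \frac{11}{-4 + E}$ ($l{\left(E \right)} = \frac{-7 - 4}{E - 4} = - \frac{11}{-4 + E}$)
$S = - \frac{11}{23}$ ($S = - \frac{11}{-4 + 27} = - \frac{11}{23} \approx -0.47826$)
$a = -23095$
$J{\left(C \right)} = - \frac{11}{23 C}$
$J{\left(Z 3 \right)} - a = - \frac{11}{23 \cdot 45 \cdot 3} - -23095 = - \frac{11}{23 \cdot 135} + 23095 = \left(- \frac{11}{23}\right) \frac{1}{135} + 23095 = - \frac{11}{3105} + 23095 = \frac{71709964}{3105}$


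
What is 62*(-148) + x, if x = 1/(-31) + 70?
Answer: -282287/31 ≈ -9106.0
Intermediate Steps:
x = 2169/31 (x = -1/31 + 70 = 2169/31 ≈ 69.968)
62*(-148) + x = 62*(-148) + 2169/31 = -9176 + 2169/31 = -282287/31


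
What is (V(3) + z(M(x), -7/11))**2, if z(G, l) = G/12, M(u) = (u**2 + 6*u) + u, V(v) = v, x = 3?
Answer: 121/4 ≈ 30.250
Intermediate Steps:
M(u) = u**2 + 7*u
z(G, l) = G/12 (z(G, l) = G*(1/12) = G/12)
(V(3) + z(M(x), -7/11))**2 = (3 + (3*(7 + 3))/12)**2 = (3 + (3*10)/12)**2 = (3 + (1/12)*30)**2 = (3 + 5/2)**2 = (11/2)**2 = 121/4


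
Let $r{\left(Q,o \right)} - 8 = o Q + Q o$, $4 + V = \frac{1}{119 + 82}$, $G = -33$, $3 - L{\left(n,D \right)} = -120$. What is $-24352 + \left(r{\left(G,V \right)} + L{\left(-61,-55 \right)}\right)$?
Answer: $- \frac{1605141}{67} \approx -23957.0$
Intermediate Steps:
$L{\left(n,D \right)} = 123$ ($L{\left(n,D \right)} = 3 - -120 = 3 + 120 = 123$)
$V = - \frac{803}{201}$ ($V = -4 + \frac{1}{119 + 82} = -4 + \frac{1}{201} = - \frac{803}{201} \approx -3.995$)
$r{\left(Q,o \right)} = 8 + 2 Q o$ ($r{\left(Q,o \right)} = 8 + \left(o Q + Q o\right) = 8 + \left(Q o + Q o\right) = 8 + 2 Q o$)
$-24352 + \left(r{\left(G,V \right)} + L{\left(-61,-55 \right)}\right) = -24352 + \left(\left(8 + 2 \left(-33\right) \left(- \frac{803}{201}\right)\right) + 123\right) = -24352 + \left(\left(8 + \frac{17666}{67}\right) + 123\right) = -24352 + \left(\frac{18202}{67} + 123\right) = -24352 + \frac{26443}{67} = - \frac{1605141}{67}$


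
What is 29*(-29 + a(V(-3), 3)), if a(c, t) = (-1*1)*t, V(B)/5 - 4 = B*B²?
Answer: -928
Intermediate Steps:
V(B) = 20 + 5*B³ (V(B) = 20 + 5*(B*B²) = 20 + 5*B³)
a(c, t) = -t
29*(-29 + a(V(-3), 3)) = 29*(-29 - 1*3) = 29*(-29 - 3) = 29*(-32) = -928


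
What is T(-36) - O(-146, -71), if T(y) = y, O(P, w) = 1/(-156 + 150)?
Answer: -215/6 ≈ -35.833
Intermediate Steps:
O(P, w) = -⅙ (O(P, w) = 1/(-6) = -⅙)
T(-36) - O(-146, -71) = -36 - 1*(-⅙) = -36 + ⅙ = -215/6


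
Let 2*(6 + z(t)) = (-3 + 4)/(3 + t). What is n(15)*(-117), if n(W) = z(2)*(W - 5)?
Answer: 6903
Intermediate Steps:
z(t) = -6 + 1/(2*(3 + t)) (z(t) = -6 + ((-3 + 4)/(3 + t))/2 = -6 + (1/(3 + t))/2 = -6 + 1/(2*(3 + t)))
n(W) = 59/2 - 59*W/10 (n(W) = ((-35 - 12*2)/(2*(3 + 2)))*(W - 5) = ((1/2)*(-35 - 24)/5)*(-5 + W) = ((1/2)*(1/5)*(-59))*(-5 + W) = -59*(-5 + W)/10 = 59/2 - 59*W/10)
n(15)*(-117) = (59/2 - 59/10*15)*(-117) = (59/2 - 177/2)*(-117) = -59*(-117) = 6903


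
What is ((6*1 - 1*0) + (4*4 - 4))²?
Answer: 324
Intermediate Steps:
((6*1 - 1*0) + (4*4 - 4))² = ((6 + 0) + (16 - 4))² = (6 + 12)² = 18² = 324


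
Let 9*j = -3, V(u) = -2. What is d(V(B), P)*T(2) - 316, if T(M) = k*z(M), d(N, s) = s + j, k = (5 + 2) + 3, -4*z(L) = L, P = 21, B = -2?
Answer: -1258/3 ≈ -419.33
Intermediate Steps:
z(L) = -L/4
j = -⅓ (j = (⅑)*(-3) = -⅓ ≈ -0.33333)
k = 10 (k = 7 + 3 = 10)
d(N, s) = -⅓ + s (d(N, s) = s - ⅓ = -⅓ + s)
T(M) = -5*M/2 (T(M) = 10*(-M/4) = -5*M/2)
d(V(B), P)*T(2) - 316 = (-⅓ + 21)*(-5/2*2) - 316 = (62/3)*(-5) - 316 = -310/3 - 316 = -1258/3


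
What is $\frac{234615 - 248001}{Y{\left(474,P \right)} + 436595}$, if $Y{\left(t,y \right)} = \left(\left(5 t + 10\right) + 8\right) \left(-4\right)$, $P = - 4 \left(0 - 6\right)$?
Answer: $- \frac{13386}{427043} \approx -0.031346$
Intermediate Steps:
$P = 24$ ($P = \left(-4\right) \left(-6\right) = 24$)
$Y{\left(t,y \right)} = -72 - 20 t$ ($Y{\left(t,y \right)} = \left(\left(10 + 5 t\right) + 8\right) \left(-4\right) = \left(18 + 5 t\right) \left(-4\right) = -72 - 20 t$)
$\frac{234615 - 248001}{Y{\left(474,P \right)} + 436595} = \frac{234615 - 248001}{\left(-72 - 9480\right) + 436595} = - \frac{13386}{\left(-72 - 9480\right) + 436595} = - \frac{13386}{-9552 + 436595} = - \frac{13386}{427043}$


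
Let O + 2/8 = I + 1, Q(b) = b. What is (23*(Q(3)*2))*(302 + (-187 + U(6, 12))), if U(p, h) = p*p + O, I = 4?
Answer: 42987/2 ≈ 21494.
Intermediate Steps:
O = 19/4 (O = -¼ + (4 + 1) = -¼ + 5 = 19/4 ≈ 4.7500)
U(p, h) = 19/4 + p² (U(p, h) = p*p + 19/4 = p² + 19/4 = 19/4 + p²)
(23*(Q(3)*2))*(302 + (-187 + U(6, 12))) = (23*(3*2))*(302 + (-187 + (19/4 + 6²))) = (23*6)*(302 + (-187 + (19/4 + 36))) = 138*(302 + (-187 + 163/4)) = 138*(302 - 585/4) = 138*(623/4) = 42987/2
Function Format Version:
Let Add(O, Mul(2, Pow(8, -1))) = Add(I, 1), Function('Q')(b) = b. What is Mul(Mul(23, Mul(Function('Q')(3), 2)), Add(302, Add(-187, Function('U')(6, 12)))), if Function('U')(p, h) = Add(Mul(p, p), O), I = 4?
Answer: Rational(42987, 2) ≈ 21494.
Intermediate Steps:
O = Rational(19, 4) (O = Add(Rational(-1, 4), Add(4, 1)) = Add(Rational(-1, 4), 5) = Rational(19, 4) ≈ 4.7500)
Function('U')(p, h) = Add(Rational(19, 4), Pow(p, 2)) (Function('U')(p, h) = Add(Mul(p, p), Rational(19, 4)) = Add(Pow(p, 2), Rational(19, 4)) = Add(Rational(19, 4), Pow(p, 2)))
Mul(Mul(23, Mul(Function('Q')(3), 2)), Add(302, Add(-187, Function('U')(6, 12)))) = Mul(Mul(23, Mul(3, 2)), Add(302, Add(-187, Add(Rational(19, 4), Pow(6, 2))))) = Mul(Mul(23, 6), Add(302, Add(-187, Add(Rational(19, 4), 36)))) = Mul(138, Add(302, Add(-187, Rational(163, 4)))) = Mul(138, Add(302, Rational(-585, 4))) = Mul(138, Rational(623, 4)) = Rational(42987, 2)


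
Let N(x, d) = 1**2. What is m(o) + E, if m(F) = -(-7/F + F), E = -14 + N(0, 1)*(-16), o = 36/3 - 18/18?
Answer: -444/11 ≈ -40.364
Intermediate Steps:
o = 11 (o = 36*(1/3) - 18*1/18 = 12 - 1 = 11)
N(x, d) = 1
E = -30 (E = -14 + 1*(-16) = -14 - 16 = -30)
m(F) = -F + 7/F (m(F) = -(F - 7/F) = -F + 7/F)
m(o) + E = (-1*11 + 7/11) - 30 = (-11 + 7*(1/11)) - 30 = (-11 + 7/11) - 30 = -114/11 - 30 = -444/11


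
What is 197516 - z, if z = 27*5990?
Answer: 35786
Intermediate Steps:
z = 161730
197516 - z = 197516 - 1*161730 = 197516 - 161730 = 35786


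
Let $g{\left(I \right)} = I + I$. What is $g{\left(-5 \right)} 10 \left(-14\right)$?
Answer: $1400$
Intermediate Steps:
$g{\left(I \right)} = 2 I$
$g{\left(-5 \right)} 10 \left(-14\right) = 2 \left(-5\right) 10 \left(-14\right) = \left(-10\right) 10 \left(-14\right) = \left(-100\right) \left(-14\right) = 1400$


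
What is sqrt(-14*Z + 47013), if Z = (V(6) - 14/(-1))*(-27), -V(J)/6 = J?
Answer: sqrt(38697) ≈ 196.72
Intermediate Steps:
V(J) = -6*J
Z = 594 (Z = (-6*6 - 14/(-1))*(-27) = (-36 - 14*(-1))*(-27) = (-36 + 14)*(-27) = -22*(-27) = 594)
sqrt(-14*Z + 47013) = sqrt(-14*594 + 47013) = sqrt(-8316 + 47013) = sqrt(38697)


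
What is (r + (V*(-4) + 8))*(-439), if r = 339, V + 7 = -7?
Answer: -176917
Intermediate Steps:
V = -14 (V = -7 - 7 = -14)
(r + (V*(-4) + 8))*(-439) = (339 + (-14*(-4) + 8))*(-439) = (339 + (56 + 8))*(-439) = (339 + 64)*(-439) = 403*(-439) = -176917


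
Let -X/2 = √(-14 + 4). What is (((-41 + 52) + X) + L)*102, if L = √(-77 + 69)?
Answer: 1122 - 204*I*√10 + 204*I*√2 ≈ 1122.0 - 356.6*I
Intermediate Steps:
X = -2*I*√10 (X = -2*√(-14 + 4) = -2*I*√10 ≈ -6.3246*I)
L = 2*I*√2 (L = √(-8) = 2*I*√2 ≈ 2.8284*I)
(((-41 + 52) + X) + L)*102 = (((-41 + 52) - 2*I*√10) + 2*I*√2)*102 = ((11 - 2*I*√10) + 2*I*√2)*102 = (11 - 2*I*√10 + 2*I*√2)*102 = 1122 - 204*I*√10 + 204*I*√2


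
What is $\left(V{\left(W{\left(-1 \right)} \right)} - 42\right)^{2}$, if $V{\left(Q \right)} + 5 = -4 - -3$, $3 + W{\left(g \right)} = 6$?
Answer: $2304$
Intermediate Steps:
$W{\left(g \right)} = 3$ ($W{\left(g \right)} = -3 + 6 = 3$)
$V{\left(Q \right)} = -6$ ($V{\left(Q \right)} = -5 - 1 = -6$)
$\left(V{\left(W{\left(-1 \right)} \right)} - 42\right)^{2} = \left(-6 - 42\right)^{2} = \left(-48\right)^{2} = 2304$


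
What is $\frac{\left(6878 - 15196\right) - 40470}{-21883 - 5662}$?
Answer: $\frac{48788}{27545} \approx 1.7712$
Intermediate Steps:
$\frac{\left(6878 - 15196\right) - 40470}{-21883 - 5662} = \frac{\left(6878 - 15196\right) - 40470}{-27545} = \left(-8318 - 40470\right) \left(- \frac{1}{27545}\right) = \left(-48788\right) \left(- \frac{1}{27545}\right) = \frac{48788}{27545}$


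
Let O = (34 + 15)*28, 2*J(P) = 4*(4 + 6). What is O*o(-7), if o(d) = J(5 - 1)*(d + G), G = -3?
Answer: -274400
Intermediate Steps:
J(P) = 20 (J(P) = (4*(4 + 6))/2 = (4*10)/2 = (½)*40 = 20)
o(d) = -60 + 20*d (o(d) = 20*(d - 3) = 20*(-3 + d) = -60 + 20*d)
O = 1372 (O = 49*28 = 1372)
O*o(-7) = 1372*(-60 + 20*(-7)) = 1372*(-60 - 140) = 1372*(-200) = -274400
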